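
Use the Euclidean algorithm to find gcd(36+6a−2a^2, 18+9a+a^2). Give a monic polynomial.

3+a

Apply the Euclidean algorithm:
  −2a^2+6a+36 = (−2)(a^2+9a+18) + (24a+72)
  a^2+9a+18 = ((1/24)a+1/4)(24a+72) + (0)
Last nonzero remainder: 24a+72. Dividing through by 24 gives the monic gcd a+3.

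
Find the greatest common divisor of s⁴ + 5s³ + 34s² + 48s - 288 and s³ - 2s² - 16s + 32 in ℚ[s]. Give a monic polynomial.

s² + 2s - 8

By polynomial division,
  s⁴ + 5s³ + 34s² + 48s - 288 = (s + 7)(s³ - 2s² - 16s + 32) + (64s² + 128s - 512)
  s³ - 2s² - 16s + 32 = ((1/64)s - 1/16)(64s² + 128s - 512) + (0)
Last nonzero remainder: 64s² + 128s - 512. Dividing through by 64 gives the monic gcd s² + 2s - 8.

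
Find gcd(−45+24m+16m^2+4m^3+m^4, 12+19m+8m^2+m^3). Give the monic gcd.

3+m

Repeated division with remainder:
  m^4+4m^3+16m^2+24m−45 = (m−4)(m^3+8m^2+19m+12) + (29m^2+88m+3)
  m^3+8m^2+19m+12 = ((1/29)m+144/841)(29m^2+88m+3) + ((3220/841)m+9660/841)
  29m^2+88m+3 = ((24389/3220)m+841/3220)((3220/841)m+9660/841) + (0)
Last nonzero remainder: (3220/841)m+9660/841. Dividing through by 3220/841 gives the monic gcd m+3.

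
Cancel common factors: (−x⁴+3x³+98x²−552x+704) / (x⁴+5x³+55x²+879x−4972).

Apply the Euclidean algorithm:
  −x⁴+3x³+98x²−552x+704 = (−1)(x⁴+5x³+55x²+879x−4972) + (8x³+153x²+327x−4268)
  x⁴+5x³+55x²+879x−4972 = ((1/8)x−113/64)(8x³+153x²+327x−4268) + ((18193/64)x²+(127351/64)x−200123/16)
  8x³+153x²+327x−4268 = ((512/18193)x+6208/18193)((18193/64)x²+(127351/64)x−200123/16) + (0)
Last nonzero remainder: (18193/64)x²+(127351/64)x−200123/16. Dividing through by 18193/64 gives the monic gcd x²+7x−44.
Cancel x²+7x−44 from numerator and denominator to get the reduced form.

(−x²+10x−16)/(x²−2x+113)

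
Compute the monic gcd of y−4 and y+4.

1

Euclidean algorithm in ℚ[y]:
  y−4 = (y+4) + (−8)
  y+4 = (−(1/8)y−1/2)(−8) + (0)
The last nonzero remainder is the constant −8, so the polynomials are coprime and gcd = 1.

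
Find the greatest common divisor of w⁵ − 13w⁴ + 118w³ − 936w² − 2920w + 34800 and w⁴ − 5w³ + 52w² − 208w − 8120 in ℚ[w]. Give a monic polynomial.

w³ − 12w² + 136w − 1160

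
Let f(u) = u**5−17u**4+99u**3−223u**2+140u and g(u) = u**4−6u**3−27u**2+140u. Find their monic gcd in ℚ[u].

Euclidean algorithm in ℚ[u]:
  u**5−17u**4+99u**3−223u**2+140u = (u−11)(u**4−6u**3−27u**2+140u) + (60u**3−660u**2+1680u)
  u**4−6u**3−27u**2+140u = ((1/60)u+1/12)(60u**3−660u**2+1680u) + (0)
Last nonzero remainder: 60u**3−660u**2+1680u. Dividing through by 60 gives the monic gcd u**3−11u**2+28u.

u**3−11u**2+28u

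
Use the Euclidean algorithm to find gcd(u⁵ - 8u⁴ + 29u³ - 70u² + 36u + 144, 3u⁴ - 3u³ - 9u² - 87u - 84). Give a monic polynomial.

u² - 3u - 4

Apply the Euclidean algorithm:
  u⁵ - 8u⁴ + 29u³ - 70u² + 36u + 144 = ((1/3)u - 7/3)(3u⁴ - 3u³ - 9u² - 87u - 84) + (25u³ - 62u² - 139u - 52)
  3u⁴ - 3u³ - 9u² - 87u - 84 = ((3/25)u + 111/625)(25u³ - 62u² - 139u - 52) + ((11682/625)u² - (35046/625)u - 46728/625)
  25u³ - 62u² - 139u - 52 = ((15625/11682)u + 8125/11682)((11682/625)u² - (35046/625)u - 46728/625) + (0)
Last nonzero remainder: (11682/625)u² - (35046/625)u - 46728/625. Dividing through by 11682/625 gives the monic gcd u² - 3u - 4.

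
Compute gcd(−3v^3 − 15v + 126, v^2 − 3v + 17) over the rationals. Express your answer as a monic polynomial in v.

1

Euclidean algorithm in ℚ[v]:
  −3v^3 − 15v + 126 = (−3v − 9)(v^2 − 3v + 17) + (9v + 279)
  v^2 − 3v + 17 = ((1/9)v − 34/9)(9v + 279) + (1071)
  9v + 279 = ((1/119)v + 31/119)(1071) + (0)
The last nonzero remainder is the constant 1071, so the polynomials are coprime and gcd = 1.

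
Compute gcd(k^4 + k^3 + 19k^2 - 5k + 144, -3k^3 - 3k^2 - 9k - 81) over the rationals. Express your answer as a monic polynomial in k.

k^2 - 2k + 9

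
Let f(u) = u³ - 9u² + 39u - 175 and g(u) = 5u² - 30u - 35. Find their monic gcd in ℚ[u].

u - 7

Apply the Euclidean algorithm:
  u³ - 9u² + 39u - 175 = ((1/5)u - 3/5)(5u² - 30u - 35) + (28u - 196)
  5u² - 30u - 35 = ((5/28)u + 5/28)(28u - 196) + (0)
Last nonzero remainder: 28u - 196. Dividing through by 28 gives the monic gcd u - 7.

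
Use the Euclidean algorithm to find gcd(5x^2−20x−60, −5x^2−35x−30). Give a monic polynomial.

Apply the Euclidean algorithm:
  5x^2−20x−60 = (−1)(−5x^2−35x−30) + (−55x−90)
  −5x^2−35x−30 = ((1/11)x+59/121)(−55x−90) + (1680/121)
  −55x−90 = (−(1331/336)x−363/56)(1680/121) + (0)
The last nonzero remainder is the constant 1680/121, so the polynomials are coprime and gcd = 1.

1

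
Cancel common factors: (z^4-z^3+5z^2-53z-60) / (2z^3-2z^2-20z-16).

By polynomial division,
  z^4-z^3+5z^2-53z-60 = ((1/2)z)(2z^3-2z^2-20z-16) + (15z^2-45z-60)
  2z^3-2z^2-20z-16 = ((2/15)z+4/15)(15z^2-45z-60) + (0)
Last nonzero remainder: 15z^2-45z-60. Dividing through by 15 gives the monic gcd z^2-3z-4.
Cancel z^2-3z-4 from numerator and denominator to get the reduced form.

(z^2+2z+15)/(2z+4)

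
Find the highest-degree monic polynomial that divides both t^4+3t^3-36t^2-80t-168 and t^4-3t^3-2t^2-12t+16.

Euclidean algorithm in ℚ[t]:
  t^4+3t^3-36t^2-80t-168 = (t^4-3t^3-2t^2-12t+16) + (6t^3-34t^2-68t-184)
  t^4-3t^3-2t^2-12t+16 = ((1/6)t+4/9)(6t^3-34t^2-68t-184) + ((220/9)t^2+(440/9)t+880/9)
  6t^3-34t^2-68t-184 = ((27/110)t-207/110)((220/9)t^2+(440/9)t+880/9) + (0)
Last nonzero remainder: (220/9)t^2+(440/9)t+880/9. Dividing through by 220/9 gives the monic gcd t^2+2t+4.

t^2+2t+4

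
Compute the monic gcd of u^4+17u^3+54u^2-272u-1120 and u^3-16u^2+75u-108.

Apply the Euclidean algorithm:
  u^4+17u^3+54u^2-272u-1120 = (u+33)(u^3-16u^2+75u-108) + (507u^2-2639u+2444)
  u^3-16u^2+75u-108 = ((1/507)u-421/19773)(507u^2-2639u+2444) + ((21280/1521)u-85120/1521)
  507u^2-2639u+2444 = ((771147/21280)u-929331/21280)((21280/1521)u-85120/1521) + (0)
Last nonzero remainder: (21280/1521)u-85120/1521. Dividing through by 21280/1521 gives the monic gcd u-4.

u-4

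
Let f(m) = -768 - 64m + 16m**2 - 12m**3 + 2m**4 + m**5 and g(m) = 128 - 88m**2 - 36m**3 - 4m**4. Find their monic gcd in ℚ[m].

Repeated division with remainder:
  m**5 + 2m**4 - 12m**3 + 16m**2 - 64m - 768 = (-(1/4)m + 7/4)(-4m**4 - 36m**3 - 88m**2 + 128) + (29m**3 + 170m**2 - 32m - 992)
  -4m**4 - 36m**3 - 88m**2 + 128 = (-(4/29)m - 364/841)(29m**3 + 170m**2 - 32m - 992) + (-(15840/841)m**2 - (126720/841)m - 253440/841)
  29m**3 + 170m**2 - 32m - 992 = (-(24389/15840)m + 26071/7920)(-(15840/841)m**2 - (126720/841)m - 253440/841) + (0)
Last nonzero remainder: -(15840/841)m**2 - (126720/841)m - 253440/841. Dividing through by -15840/841 gives the monic gcd m**2 + 8m + 16.

16 + 8m + m**2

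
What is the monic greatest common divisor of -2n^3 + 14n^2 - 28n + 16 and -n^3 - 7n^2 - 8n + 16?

Repeated division with remainder:
  -2n^3 + 14n^2 - 28n + 16 = (2)(-n^3 - 7n^2 - 8n + 16) + (28n^2 - 12n - 16)
  -n^3 - 7n^2 - 8n + 16 = (-(1/28)n - 13/49)(28n^2 - 12n - 16) + (-(576/49)n + 576/49)
  28n^2 - 12n - 16 = (-(343/144)n - 49/36)(-(576/49)n + 576/49) + (0)
Last nonzero remainder: -(576/49)n + 576/49. Dividing through by -576/49 gives the monic gcd n - 1.

n - 1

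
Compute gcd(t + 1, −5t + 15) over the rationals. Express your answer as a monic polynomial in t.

By polynomial division,
  t + 1 = (−1/5)(−5t + 15) + (4)
  −5t + 15 = (−(5/4)t + 15/4)(4) + (0)
The last nonzero remainder is the constant 4, so the polynomials are coprime and gcd = 1.

1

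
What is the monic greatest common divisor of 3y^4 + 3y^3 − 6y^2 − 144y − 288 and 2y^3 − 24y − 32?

y^2 − 2y − 8

Repeated division with remainder:
  3y^4 + 3y^3 − 6y^2 − 144y − 288 = ((3/2)y + 3/2)(2y^3 − 24y − 32) + (30y^2 − 60y − 240)
  2y^3 − 24y − 32 = ((1/15)y + 2/15)(30y^2 − 60y − 240) + (0)
Last nonzero remainder: 30y^2 − 60y − 240. Dividing through by 30 gives the monic gcd y^2 − 2y − 8.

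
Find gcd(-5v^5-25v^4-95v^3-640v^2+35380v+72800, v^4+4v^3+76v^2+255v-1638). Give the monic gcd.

Euclidean algorithm in ℚ[v]:
  -5v^5-25v^4-95v^3-640v^2+35380v+72800 = (-5v-5)(v^4+4v^3+76v^2+255v-1638) + (305v^3+1015v^2+28465v+64610)
  v^4+4v^3+76v^2+255v-1638 = ((1/305)v+41/18605)(305v^3+1015v^2+28465v+64610) + (-(72800/3721)v^2-(72800/3721)v-6624800/3721)
  305v^3+1015v^2+28465v+64610 = (-(226981/14560)v-264191/7280)(-(72800/3721)v^2-(72800/3721)v-6624800/3721) + (0)
Last nonzero remainder: -(72800/3721)v^2-(72800/3721)v-6624800/3721. Dividing through by -72800/3721 gives the monic gcd v^2+v+91.

v^2+v+91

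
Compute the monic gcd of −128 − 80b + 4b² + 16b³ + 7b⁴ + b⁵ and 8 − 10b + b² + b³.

Apply the Euclidean algorithm:
  b⁵ + 7b⁴ + 16b³ + 4b² − 80b − 128 = (b² + 6b + 20)(b³ + b² − 10b + 8) + (36b² + 72b − 288)
  b³ + b² − 10b + 8 = ((1/36)b − 1/36)(36b² + 72b − 288) + (0)
Last nonzero remainder: 36b² + 72b − 288. Dividing through by 36 gives the monic gcd b² + 2b − 8.

−8 + 2b + b²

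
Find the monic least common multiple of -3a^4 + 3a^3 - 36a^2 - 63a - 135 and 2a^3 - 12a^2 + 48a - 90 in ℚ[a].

a^5 - 4a^4 + 15a^3 - 15a^2 - 18a - 135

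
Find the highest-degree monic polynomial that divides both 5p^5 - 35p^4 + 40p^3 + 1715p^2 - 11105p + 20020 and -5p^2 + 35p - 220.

p^2 - 7p + 44

By polynomial division,
  5p^5 - 35p^4 + 40p^3 + 1715p^2 - 11105p + 20020 = (-p^3 + 36p - 91)(-5p^2 + 35p - 220) + (0)
Last nonzero remainder: -5p^2 + 35p - 220. Dividing through by -5 gives the monic gcd p^2 - 7p + 44.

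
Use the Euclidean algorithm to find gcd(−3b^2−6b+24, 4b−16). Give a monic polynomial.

1

By polynomial division,
  −3b^2−6b+24 = (−(3/4)b−9/2)(4b−16) + (−48)
  4b−16 = (−(1/12)b+1/3)(−48) + (0)
The last nonzero remainder is the constant −48, so the polynomials are coprime and gcd = 1.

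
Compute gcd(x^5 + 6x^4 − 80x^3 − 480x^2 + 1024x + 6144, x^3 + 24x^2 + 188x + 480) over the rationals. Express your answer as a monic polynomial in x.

Repeated division with remainder:
  x^5 + 6x^4 − 80x^3 − 480x^2 + 1024x + 6144 = (x^2 − 18x + 164)(x^3 + 24x^2 + 188x + 480) + (−1512x^2 − 21168x − 72576)
  x^3 + 24x^2 + 188x + 480 = (−(1/1512)x − 5/756)(−1512x^2 − 21168x − 72576) + (0)
Last nonzero remainder: −1512x^2 − 21168x − 72576. Dividing through by −1512 gives the monic gcd x^2 + 14x + 48.

x^2 + 14x + 48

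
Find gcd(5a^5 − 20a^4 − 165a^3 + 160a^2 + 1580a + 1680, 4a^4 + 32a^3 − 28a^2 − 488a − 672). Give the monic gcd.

Euclidean algorithm in ℚ[a]:
  5a^5 − 20a^4 − 165a^3 + 160a^2 + 1580a + 1680 = ((5/4)a − 15)(4a^4 + 32a^3 − 28a^2 − 488a − 672) + (350a^3 + 350a^2 − 4900a − 8400)
  4a^4 + 32a^3 − 28a^2 − 488a − 672 = ((2/175)a + 2/25)(350a^3 + 350a^2 − 4900a − 8400) + (0)
Last nonzero remainder: 350a^3 + 350a^2 − 4900a − 8400. Dividing through by 350 gives the monic gcd a^3 + a^2 − 14a − 24.

a^3 + a^2 − 14a − 24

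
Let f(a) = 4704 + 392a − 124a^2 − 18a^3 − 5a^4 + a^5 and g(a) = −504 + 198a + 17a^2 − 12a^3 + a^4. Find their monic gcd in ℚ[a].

Euclidean algorithm in ℚ[a]:
  a^5 − 5a^4 − 18a^3 − 124a^2 + 392a + 4704 = (a + 7)(a^4 − 12a^3 + 17a^2 + 198a − 504) + (49a^3 − 441a^2 − 490a + 8232)
  a^4 − 12a^3 + 17a^2 + 198a − 504 = ((1/49)a − 3/49)(49a^3 − 441a^2 − 490a + 8232) + (0)
Last nonzero remainder: 49a^3 − 441a^2 − 490a + 8232. Dividing through by 49 gives the monic gcd a^3 − 9a^2 − 10a + 168.

168 − 10a − 9a^2 + a^3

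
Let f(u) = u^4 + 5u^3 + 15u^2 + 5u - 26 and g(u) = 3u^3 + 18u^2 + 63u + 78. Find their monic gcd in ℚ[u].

By polynomial division,
  u^4 + 5u^3 + 15u^2 + 5u - 26 = ((1/3)u - 1/3)(3u^3 + 18u^2 + 63u + 78) + (0)
Last nonzero remainder: 3u^3 + 18u^2 + 63u + 78. Dividing through by 3 gives the monic gcd u^3 + 6u^2 + 21u + 26.

u^3 + 6u^2 + 21u + 26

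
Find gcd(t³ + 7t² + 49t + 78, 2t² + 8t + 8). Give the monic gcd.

Euclidean algorithm in ℚ[t]:
  t³ + 7t² + 49t + 78 = ((1/2)t + 3/2)(2t² + 8t + 8) + (33t + 66)
  2t² + 8t + 8 = ((2/33)t + 4/33)(33t + 66) + (0)
Last nonzero remainder: 33t + 66. Dividing through by 33 gives the monic gcd t + 2.

t + 2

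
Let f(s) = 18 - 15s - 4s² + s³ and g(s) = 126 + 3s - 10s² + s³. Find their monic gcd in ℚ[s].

Euclidean algorithm in ℚ[s]:
  s³ - 4s² - 15s + 18 = (s³ - 10s² + 3s + 126) + (6s² - 18s - 108)
  s³ - 10s² + 3s + 126 = ((1/6)s - 7/6)(6s² - 18s - 108) + (0)
Last nonzero remainder: 6s² - 18s - 108. Dividing through by 6 gives the monic gcd s² - 3s - 18.

-18 - 3s + s²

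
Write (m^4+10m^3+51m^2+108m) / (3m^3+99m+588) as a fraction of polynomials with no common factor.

(m^3+6m^2+27m)/(3m^2−12m+147)

Apply the Euclidean algorithm:
  m^4+10m^3+51m^2+108m = ((1/3)m+10/3)(3m^3+99m+588) + (18m^2−418m−1960)
  3m^3+99m+588 = ((1/6)m+209/54)(18m^2−418m−1960) + ((55174/27)m+220696/27)
  18m^2−418m−1960 = ((243/27587)m−135/563)((55174/27)m+220696/27) + (0)
Last nonzero remainder: (55174/27)m+220696/27. Dividing through by 55174/27 gives the monic gcd m+4.
Cancel m+4 from numerator and denominator to get the reduced form.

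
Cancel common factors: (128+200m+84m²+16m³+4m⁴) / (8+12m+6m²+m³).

(64+68m+8m²+4m³)/(4+4m+m²)

Apply the Euclidean algorithm:
  4m⁴+16m³+84m²+200m+128 = (4m−8)(m³+6m²+12m+8) + (84m²+264m+192)
  m³+6m²+12m+8 = ((1/84)m+5/147)(84m²+264m+192) + ((36/49)m+72/49)
  84m²+264m+192 = ((343/3)m+392/3)((36/49)m+72/49) + (0)
Last nonzero remainder: (36/49)m+72/49. Dividing through by 36/49 gives the monic gcd m+2.
Cancel m+2 from numerator and denominator to get the reduced form.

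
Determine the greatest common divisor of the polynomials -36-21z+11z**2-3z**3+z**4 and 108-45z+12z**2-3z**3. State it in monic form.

-36+15z-4z**2+z**3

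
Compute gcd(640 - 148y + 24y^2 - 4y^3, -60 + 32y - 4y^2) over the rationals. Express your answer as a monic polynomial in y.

Apply the Euclidean algorithm:
  -4y^3 + 24y^2 - 148y + 640 = (y + 2)(-4y^2 + 32y - 60) + (-152y + 760)
  -4y^2 + 32y - 60 = ((1/38)y - 3/38)(-152y + 760) + (0)
Last nonzero remainder: -152y + 760. Dividing through by -152 gives the monic gcd y - 5.

-5 + y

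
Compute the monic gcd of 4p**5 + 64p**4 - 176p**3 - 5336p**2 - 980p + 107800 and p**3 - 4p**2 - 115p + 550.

Euclidean algorithm in ℚ[p]:
  4p**5 + 64p**4 - 176p**3 - 5336p**2 - 980p + 107800 = (4p**2 + 80p + 604)(p**3 - 4p**2 - 115p + 550) + (4080p**2 + 24480p - 224400)
  p**3 - 4p**2 - 115p + 550 = ((1/4080)p - 1/408)(4080p**2 + 24480p - 224400) + (0)
Last nonzero remainder: 4080p**2 + 24480p - 224400. Dividing through by 4080 gives the monic gcd p**2 + 6p - 55.

p**2 + 6p - 55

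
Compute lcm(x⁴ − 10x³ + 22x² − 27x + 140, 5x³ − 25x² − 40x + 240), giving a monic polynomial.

x⁶ − 11x⁵ + 20x⁴ + 71x³ − 97x² + 184x − 1680

By polynomial division,
  x⁴ − 10x³ + 22x² − 27x + 140 = ((1/5)x − 1)(5x³ − 25x² − 40x + 240) + (5x² − 115x + 380)
  5x³ − 25x² − 40x + 240 = (x + 18)(5x² − 115x + 380) + (1650x − 6600)
  5x² − 115x + 380 = ((1/330)x − 19/330)(1650x − 6600) + (0)
Last nonzero remainder: 1650x − 6600. Dividing through by 1650 gives the monic gcd x − 4.
Then lcm(f, g) = f·g / gcd(f, g); expanding and making the result monic gives the answer.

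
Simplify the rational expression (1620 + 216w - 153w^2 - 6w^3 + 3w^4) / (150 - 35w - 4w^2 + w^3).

(-54 - 9w + 3w^2)/(-5 + w)

Apply the Euclidean algorithm:
  3w^4 - 6w^3 - 153w^2 + 216w + 1620 = (3w + 6)(w^3 - 4w^2 - 35w + 150) + (-24w^2 - 24w + 720)
  w^3 - 4w^2 - 35w + 150 = (-(1/24)w + 5/24)(-24w^2 - 24w + 720) + (0)
Last nonzero remainder: -24w^2 - 24w + 720. Dividing through by -24 gives the monic gcd w^2 + w - 30.
Cancel w^2 + w - 30 from numerator and denominator to get the reduced form.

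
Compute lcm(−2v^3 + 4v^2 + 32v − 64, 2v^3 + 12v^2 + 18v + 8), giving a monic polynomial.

v^5 − 19v^3 − 2v^2 + 48v + 32

By polynomial division,
  −2v^3 + 4v^2 + 32v − 64 = (−1)(2v^3 + 12v^2 + 18v + 8) + (16v^2 + 50v − 56)
  2v^3 + 12v^2 + 18v + 8 = ((1/8)v + 23/64)(16v^2 + 50v − 56) + ((225/32)v + 225/8)
  16v^2 + 50v − 56 = ((512/225)v − 448/225)((225/32)v + 225/8) + (0)
Last nonzero remainder: (225/32)v + 225/8. Dividing through by 225/32 gives the monic gcd v + 4.
Then lcm(f, g) = f·g / gcd(f, g); expanding and making the result monic gives the answer.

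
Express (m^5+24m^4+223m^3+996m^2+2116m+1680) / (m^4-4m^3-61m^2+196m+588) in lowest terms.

(m^3+15m^2+74m+120)/(m^2-13m+42)

Euclidean algorithm in ℚ[m]:
  m^5+24m^4+223m^3+996m^2+2116m+1680 = (m+28)(m^4-4m^3-61m^2+196m+588) + (396m^3+2508m^2-3960m-14784)
  m^4-4m^3-61m^2+196m+588 = ((1/396)m-31/1188)(396m^3+2508m^2-3960m-14784) + ((130/9)m^2+130m+1820/9)
  396m^3+2508m^2-3960m-14784 = ((1782/65)m-4752/65)((130/9)m^2+130m+1820/9) + (0)
Last nonzero remainder: (130/9)m^2+130m+1820/9. Dividing through by 130/9 gives the monic gcd m^2+9m+14.
Cancel m^2+9m+14 from numerator and denominator to get the reduced form.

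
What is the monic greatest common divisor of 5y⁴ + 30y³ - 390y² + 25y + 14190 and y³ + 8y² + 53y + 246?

y + 6

Euclidean algorithm in ℚ[y]:
  5y⁴ + 30y³ - 390y² + 25y + 14190 = (5y - 10)(y³ + 8y² + 53y + 246) + (-575y² - 675y + 16650)
  y³ + 8y² + 53y + 246 = (-(1/575)y - 157/13225)(-575y² - 675y + 16650) + ((39116/529)y + 234696/529)
  -575y² - 675y + 16650 = (-(304175/39116)y + 1467975/39116)((39116/529)y + 234696/529) + (0)
Last nonzero remainder: (39116/529)y + 234696/529. Dividing through by 39116/529 gives the monic gcd y + 6.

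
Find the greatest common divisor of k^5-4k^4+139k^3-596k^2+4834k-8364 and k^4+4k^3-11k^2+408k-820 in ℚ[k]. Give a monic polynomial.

k^3-6k^2+49k-82

By polynomial division,
  k^5-4k^4+139k^3-596k^2+4834k-8364 = (k-8)(k^4+4k^3-11k^2+408k-820) + (182k^3-1092k^2+8918k-14924)
  k^4+4k^3-11k^2+408k-820 = ((1/182)k+5/91)(182k^3-1092k^2+8918k-14924) + (0)
Last nonzero remainder: 182k^3-1092k^2+8918k-14924. Dividing through by 182 gives the monic gcd k^3-6k^2+49k-82.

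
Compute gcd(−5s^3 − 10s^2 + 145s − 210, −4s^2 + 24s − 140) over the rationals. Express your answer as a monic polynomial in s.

1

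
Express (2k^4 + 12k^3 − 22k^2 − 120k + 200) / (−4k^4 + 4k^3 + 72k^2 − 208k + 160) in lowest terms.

(−k − 5)/(2k − 4)

Repeated division with remainder:
  2k^4 + 12k^3 − 22k^2 − 120k + 200 = (−1/2)(−4k^4 + 4k^3 + 72k^2 − 208k + 160) + (14k^3 + 14k^2 − 224k + 280)
  −4k^4 + 4k^3 + 72k^2 − 208k + 160 = (−(2/7)k + 4/7)(14k^3 + 14k^2 − 224k + 280) + (0)
Last nonzero remainder: 14k^3 + 14k^2 − 224k + 280. Dividing through by 14 gives the monic gcd k^3 + k^2 − 16k + 20.
Cancel k^3 + k^2 − 16k + 20 from numerator and denominator to get the reduced form.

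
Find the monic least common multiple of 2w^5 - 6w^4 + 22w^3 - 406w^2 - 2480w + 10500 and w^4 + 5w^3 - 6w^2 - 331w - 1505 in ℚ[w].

Repeated division with remainder:
  2w^5 - 6w^4 + 22w^3 - 406w^2 - 2480w + 10500 = (2w - 16)(w^4 + 5w^3 - 6w^2 - 331w - 1505) + (114w^3 + 160w^2 - 4766w - 13580)
  w^4 + 5w^3 - 6w^2 - 331w - 1505 = ((1/114)w + 205/6498)(114w^3 + 160w^2 - 4766w - 13580) + ((99937/3249)w^2 - (199874/3249)w - 3497795/3249)
  114w^3 + 160w^2 - 4766w - 13580 = ((370386/99937)w + 1260612/99937)((99937/3249)w^2 - (199874/3249)w - 3497795/3249) + (0)
Last nonzero remainder: (99937/3249)w^2 - (199874/3249)w - 3497795/3249. Dividing through by 99937/3249 gives the monic gcd w^2 - 2w - 35.
Then lcm(f, g) = f·g / gcd(f, g); expanding and making the result monic gives the answer.

w^7 + 4w^6 + 33w^5 - 255w^4 - 2188w^3 - 12159w^2 - 16570w + 225750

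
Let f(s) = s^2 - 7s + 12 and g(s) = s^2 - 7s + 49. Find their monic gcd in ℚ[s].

1

Euclidean algorithm in ℚ[s]:
  s^2 - 7s + 12 = (s^2 - 7s + 49) + (-37)
  s^2 - 7s + 49 = (-(1/37)s^2 + (7/37)s - 49/37)(-37) + (0)
The last nonzero remainder is the constant -37, so the polynomials are coprime and gcd = 1.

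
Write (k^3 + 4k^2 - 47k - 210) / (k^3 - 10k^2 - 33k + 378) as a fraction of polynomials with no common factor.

(k + 5)/(k - 9)

By polynomial division,
  k^3 + 4k^2 - 47k - 210 = (k^3 - 10k^2 - 33k + 378) + (14k^2 - 14k - 588)
  k^3 - 10k^2 - 33k + 378 = ((1/14)k - 9/14)(14k^2 - 14k - 588) + (0)
Last nonzero remainder: 14k^2 - 14k - 588. Dividing through by 14 gives the monic gcd k^2 - k - 42.
Cancel k^2 - k - 42 from numerator and denominator to get the reduced form.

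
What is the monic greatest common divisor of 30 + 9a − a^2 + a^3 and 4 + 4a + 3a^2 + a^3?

2 + a

By polynomial division,
  a^3 − a^2 + 9a + 30 = (a^3 + 3a^2 + 4a + 4) + (−4a^2 + 5a + 26)
  a^3 + 3a^2 + 4a + 4 = (−(1/4)a − 17/16)(−4a^2 + 5a + 26) + ((253/16)a + 253/8)
  −4a^2 + 5a + 26 = (−(64/253)a + 208/253)((253/16)a + 253/8) + (0)
Last nonzero remainder: (253/16)a + 253/8. Dividing through by 253/16 gives the monic gcd a + 2.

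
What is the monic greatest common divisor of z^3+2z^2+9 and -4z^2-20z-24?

Euclidean algorithm in ℚ[z]:
  z^3+2z^2+9 = (-(1/4)z+3/4)(-4z^2-20z-24) + (9z+27)
  -4z^2-20z-24 = (-(4/9)z-8/9)(9z+27) + (0)
Last nonzero remainder: 9z+27. Dividing through by 9 gives the monic gcd z+3.

z+3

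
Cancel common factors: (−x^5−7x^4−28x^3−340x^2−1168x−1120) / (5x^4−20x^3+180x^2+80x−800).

(−x^2−9x−14)/(5x−10)

By polynomial division,
  −x^5−7x^4−28x^3−340x^2−1168x−1120 = (−(1/5)x−11/5)(5x^4−20x^3+180x^2+80x−800) + (−36x^3+72x^2−1152x−2880)
  5x^4−20x^3+180x^2+80x−800 = (−(5/36)x+5/18)(−36x^3+72x^2−1152x−2880) + (0)
Last nonzero remainder: −36x^3+72x^2−1152x−2880. Dividing through by −36 gives the monic gcd x^3−2x^2+32x+80.
Cancel x^3−2x^2+32x+80 from numerator and denominator to get the reduced form.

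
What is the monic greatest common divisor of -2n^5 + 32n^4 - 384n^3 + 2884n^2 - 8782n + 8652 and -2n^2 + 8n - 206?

Euclidean algorithm in ℚ[n]:
  -2n^5 + 32n^4 - 384n^3 + 2884n^2 - 8782n + 8652 = (n^3 - 12n^2 + 41n - 42)(-2n^2 + 8n - 206) + (0)
Last nonzero remainder: -2n^2 + 8n - 206. Dividing through by -2 gives the monic gcd n^2 - 4n + 103.

n^2 - 4n + 103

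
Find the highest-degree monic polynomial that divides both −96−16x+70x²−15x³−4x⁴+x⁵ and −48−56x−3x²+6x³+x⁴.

By polynomial division,
  x⁵−4x⁴−15x³+70x²−16x−96 = (x−10)(x⁴+6x³−3x²−56x−48) + (48x³+96x²−528x−576)
  x⁴+6x³−3x²−56x−48 = ((1/48)x+1/12)(48x³+96x²−528x−576) + (0)
Last nonzero remainder: 48x³+96x²−528x−576. Dividing through by 48 gives the monic gcd x³+2x²−11x−12.

−12−11x+2x²+x³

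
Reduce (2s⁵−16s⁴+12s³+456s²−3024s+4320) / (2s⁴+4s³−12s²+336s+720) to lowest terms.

(s²−8s+12)/(s+2)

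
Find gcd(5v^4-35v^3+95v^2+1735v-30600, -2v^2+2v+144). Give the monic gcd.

v^2-v-72

Repeated division with remainder:
  5v^4-35v^3+95v^2+1735v-30600 = (-(5/2)v^2+15v-425/2)(-2v^2+2v+144) + (0)
Last nonzero remainder: -2v^2+2v+144. Dividing through by -2 gives the monic gcd v^2-v-72.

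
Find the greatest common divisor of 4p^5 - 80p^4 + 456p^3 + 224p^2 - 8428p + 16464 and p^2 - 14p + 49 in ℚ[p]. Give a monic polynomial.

Euclidean algorithm in ℚ[p]:
  4p^5 - 80p^4 + 456p^3 + 224p^2 - 8428p + 16464 = (4p^3 - 24p^2 - 76p + 336)(p^2 - 14p + 49) + (0)
The last nonzero remainder p^2 - 14p + 49 is already monic.

p^2 - 14p + 49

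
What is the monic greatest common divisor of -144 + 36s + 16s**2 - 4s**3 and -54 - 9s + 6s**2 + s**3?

Euclidean algorithm in ℚ[s]:
  -4s**3 + 16s**2 + 36s - 144 = (-4)(s**3 + 6s**2 - 9s - 54) + (40s**2 - 360)
  s**3 + 6s**2 - 9s - 54 = ((1/40)s + 3/20)(40s**2 - 360) + (0)
Last nonzero remainder: 40s**2 - 360. Dividing through by 40 gives the monic gcd s**2 - 9.

-9 + s**2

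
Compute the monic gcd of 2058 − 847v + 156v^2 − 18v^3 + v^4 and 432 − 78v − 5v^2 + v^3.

−6 + v

Repeated division with remainder:
  v^4 − 18v^3 + 156v^2 − 847v + 2058 = (v − 13)(v^3 − 5v^2 − 78v + 432) + (169v^2 − 2293v + 7674)
  v^3 − 5v^2 − 78v + 432 = ((1/169)v + 1448/28561)(169v^2 − 2293v + 7674) + (−(204400/28561)v + 1226400/28561)
  169v^2 − 2293v + 7674 = (−(4826809/204400)v + 36529519/204400)(−(204400/28561)v + 1226400/28561) + (0)
Last nonzero remainder: −(204400/28561)v + 1226400/28561. Dividing through by −204400/28561 gives the monic gcd v − 6.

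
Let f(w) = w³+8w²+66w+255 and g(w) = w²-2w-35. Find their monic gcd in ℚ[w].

w+5

By polynomial division,
  w³+8w²+66w+255 = (w+10)(w²-2w-35) + (121w+605)
  w²-2w-35 = ((1/121)w-7/121)(121w+605) + (0)
Last nonzero remainder: 121w+605. Dividing through by 121 gives the monic gcd w+5.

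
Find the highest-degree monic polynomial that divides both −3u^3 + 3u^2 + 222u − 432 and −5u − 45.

Apply the Euclidean algorithm:
  −3u^3 + 3u^2 + 222u − 432 = ((3/5)u^2 − 6u + 48/5)(−5u − 45) + (0)
Last nonzero remainder: −5u − 45. Dividing through by −5 gives the monic gcd u + 9.

u + 9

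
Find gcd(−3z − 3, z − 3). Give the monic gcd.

1

By polynomial division,
  −3z − 3 = (−3)(z − 3) + (−12)
  z − 3 = (−(1/12)z + 1/4)(−12) + (0)
The last nonzero remainder is the constant −12, so the polynomials are coprime and gcd = 1.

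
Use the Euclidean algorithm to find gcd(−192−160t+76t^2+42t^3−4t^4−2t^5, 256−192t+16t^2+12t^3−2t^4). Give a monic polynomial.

32−16t−2t^2+t^3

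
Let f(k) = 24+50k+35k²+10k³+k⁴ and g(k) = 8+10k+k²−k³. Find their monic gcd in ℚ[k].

By polynomial division,
  k⁴+10k³+35k²+50k+24 = (−k−11)(−k³+k²+10k+8) + (56k²+168k+112)
  −k³+k²+10k+8 = (−(1/56)k+1/14)(56k²+168k+112) + (0)
Last nonzero remainder: 56k²+168k+112. Dividing through by 56 gives the monic gcd k²+3k+2.

2+3k+k²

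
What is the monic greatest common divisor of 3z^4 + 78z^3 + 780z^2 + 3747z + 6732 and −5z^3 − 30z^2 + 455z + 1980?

z^2 + 15z + 44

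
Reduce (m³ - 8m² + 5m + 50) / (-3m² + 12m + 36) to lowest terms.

(-m² + 10m - 25)/(3m - 18)

Apply the Euclidean algorithm:
  m³ - 8m² + 5m + 50 = (-(1/3)m + 4/3)(-3m² + 12m + 36) + (m + 2)
  -3m² + 12m + 36 = (-3m + 18)(m + 2) + (0)
The last nonzero remainder m + 2 is already monic.
Cancel m + 2 from numerator and denominator to get the reduced form.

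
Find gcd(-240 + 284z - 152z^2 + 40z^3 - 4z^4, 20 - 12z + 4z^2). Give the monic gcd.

By polynomial division,
  -4z^4 + 40z^3 - 152z^2 + 284z - 240 = (-z^2 + 7z - 12)(4z^2 - 12z + 20) + (0)
Last nonzero remainder: 4z^2 - 12z + 20. Dividing through by 4 gives the monic gcd z^2 - 3z + 5.

5 - 3z + z^2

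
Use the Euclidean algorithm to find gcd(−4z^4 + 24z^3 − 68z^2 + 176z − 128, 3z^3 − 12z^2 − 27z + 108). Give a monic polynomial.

Repeated division with remainder:
  −4z^4 + 24z^3 − 68z^2 + 176z − 128 = (−(4/3)z + 8/3)(3z^3 − 12z^2 − 27z + 108) + (−72z^2 + 392z − 416)
  3z^3 − 12z^2 − 27z + 108 = (−(1/24)z − 13/216)(−72z^2 + 392z − 416) + (−(560/27)z + 2240/27)
  −72z^2 + 392z − 416 = ((243/70)z − 351/70)(−(560/27)z + 2240/27) + (0)
Last nonzero remainder: −(560/27)z + 2240/27. Dividing through by −560/27 gives the monic gcd z − 4.

z − 4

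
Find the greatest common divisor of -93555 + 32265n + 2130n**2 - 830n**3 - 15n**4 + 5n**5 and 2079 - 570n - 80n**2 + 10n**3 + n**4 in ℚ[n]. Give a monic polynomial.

189 - 69n - n**2 + n**3

Apply the Euclidean algorithm:
  5n**5 - 15n**4 - 830n**3 + 2130n**2 + 32265n - 93555 = (5n - 65)(n**4 + 10n**3 - 80n**2 - 570n + 2079) + (220n**3 - 220n**2 - 15180n + 41580)
  n**4 + 10n**3 - 80n**2 - 570n + 2079 = ((1/220)n + 1/20)(220n**3 - 220n**2 - 15180n + 41580) + (0)
Last nonzero remainder: 220n**3 - 220n**2 - 15180n + 41580. Dividing through by 220 gives the monic gcd n**3 - n**2 - 69n + 189.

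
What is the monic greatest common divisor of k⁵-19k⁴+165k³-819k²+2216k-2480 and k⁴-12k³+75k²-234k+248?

Repeated division with remainder:
  k⁵-19k⁴+165k³-819k²+2216k-2480 = (k-7)(k⁴-12k³+75k²-234k+248) + (6k³-60k²+330k-744)
  k⁴-12k³+75k²-234k+248 = ((1/6)k-1/3)(6k³-60k²+330k-744) + (0)
Last nonzero remainder: 6k³-60k²+330k-744. Dividing through by 6 gives the monic gcd k³-10k²+55k-124.

k³-10k²+55k-124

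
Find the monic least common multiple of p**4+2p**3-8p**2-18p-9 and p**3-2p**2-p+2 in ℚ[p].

By polynomial division,
  p**4+2p**3-8p**2-18p-9 = (p+4)(p**3-2p**2-p+2) + (p**2-16p-17)
  p**3-2p**2-p+2 = (p+14)(p**2-16p-17) + (240p+240)
  p**2-16p-17 = ((1/240)p-17/240)(240p+240) + (0)
Last nonzero remainder: 240p+240. Dividing through by 240 gives the monic gcd p+1.
Then lcm(f, g) = f·g / gcd(f, g); expanding and making the result monic gives the answer.

p**6-p**5-12p**4+10p**3+29p**2-9p-18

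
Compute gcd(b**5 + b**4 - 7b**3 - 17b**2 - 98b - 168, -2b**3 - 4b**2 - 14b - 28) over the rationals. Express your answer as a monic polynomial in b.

b**3 + 2b**2 + 7b + 14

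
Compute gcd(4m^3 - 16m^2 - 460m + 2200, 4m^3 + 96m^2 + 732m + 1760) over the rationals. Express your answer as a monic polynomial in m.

Apply the Euclidean algorithm:
  4m^3 - 16m^2 - 460m + 2200 = (4m^3 + 96m^2 + 732m + 1760) + (-112m^2 - 1192m + 440)
  4m^3 + 96m^2 + 732m + 1760 = (-(1/28)m - 187/392)(-112m^2 - 1192m + 440) + ((8775/49)m + 96525/49)
  -112m^2 - 1192m + 440 = (-(5488/8775)m + 392/1755)((8775/49)m + 96525/49) + (0)
Last nonzero remainder: (8775/49)m + 96525/49. Dividing through by 8775/49 gives the monic gcd m + 11.

m + 11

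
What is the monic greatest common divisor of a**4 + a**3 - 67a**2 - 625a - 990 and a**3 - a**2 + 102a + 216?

Apply the Euclidean algorithm:
  a**4 + a**3 - 67a**2 - 625a - 990 = (a + 2)(a**3 - a**2 + 102a + 216) + (-167a**2 - 1045a - 1422)
  a**3 - a**2 + 102a + 216 = (-(1/167)a + 1212/27889)(-167a**2 - 1045a - 1422) + ((3873744/27889)a + 7747488/27889)
  -167a**2 - 1045a - 1422 = (-(4657463/3873744)a - 2203231/430416)((3873744/27889)a + 7747488/27889) + (0)
Last nonzero remainder: (3873744/27889)a + 7747488/27889. Dividing through by 3873744/27889 gives the monic gcd a + 2.

a + 2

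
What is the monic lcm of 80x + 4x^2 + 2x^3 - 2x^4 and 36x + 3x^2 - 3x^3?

Apply the Euclidean algorithm:
  -2x^4 + 2x^3 + 4x^2 + 80x = ((2/3)x)(-3x^3 + 3x^2 + 36x) + (-20x^2 + 80x)
  -3x^3 + 3x^2 + 36x = ((3/20)x + 9/20)(-20x^2 + 80x) + (0)
Last nonzero remainder: -20x^2 + 80x. Dividing through by -20 gives the monic gcd x^2 - 4x.
Then lcm(f, g) = f·g / gcd(f, g); expanding and making the result monic gives the answer.

-120x - 46x^2 - 5x^3 + 2x^4 + x^5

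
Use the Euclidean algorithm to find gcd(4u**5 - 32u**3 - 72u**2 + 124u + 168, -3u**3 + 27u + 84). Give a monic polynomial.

Apply the Euclidean algorithm:
  4u**5 - 32u**3 - 72u**2 + 124u + 168 = (-(4/3)u**2 - 4/3)(-3u**3 + 27u + 84) + (40u**2 + 160u + 280)
  -3u**3 + 27u + 84 = (-(3/40)u + 3/10)(40u**2 + 160u + 280) + (0)
Last nonzero remainder: 40u**2 + 160u + 280. Dividing through by 40 gives the monic gcd u**2 + 4u + 7.

u**2 + 4u + 7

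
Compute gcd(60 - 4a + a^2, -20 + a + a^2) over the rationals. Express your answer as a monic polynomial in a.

Repeated division with remainder:
  a^2 - 4a + 60 = (a^2 + a - 20) + (-5a + 80)
  a^2 + a - 20 = (-(1/5)a - 17/5)(-5a + 80) + (252)
  -5a + 80 = (-(5/252)a + 20/63)(252) + (0)
The last nonzero remainder is the constant 252, so the polynomials are coprime and gcd = 1.

1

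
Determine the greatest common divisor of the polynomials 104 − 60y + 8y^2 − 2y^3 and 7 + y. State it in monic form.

1

Euclidean algorithm in ℚ[y]:
  −2y^3 + 8y^2 − 60y + 104 = (−2y^2 + 22y − 214)(y + 7) + (1602)
  y + 7 = ((1/1602)y + 7/1602)(1602) + (0)
The last nonzero remainder is the constant 1602, so the polynomials are coprime and gcd = 1.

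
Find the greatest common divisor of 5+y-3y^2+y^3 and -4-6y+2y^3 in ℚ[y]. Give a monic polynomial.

Apply the Euclidean algorithm:
  y^3-3y^2+y+5 = (1/2)(2y^3-6y-4) + (-3y^2+4y+7)
  2y^3-6y-4 = (-(2/3)y-8/9)(-3y^2+4y+7) + ((20/9)y+20/9)
  -3y^2+4y+7 = (-(27/20)y+63/20)((20/9)y+20/9) + (0)
Last nonzero remainder: (20/9)y+20/9. Dividing through by 20/9 gives the monic gcd y+1.

1+y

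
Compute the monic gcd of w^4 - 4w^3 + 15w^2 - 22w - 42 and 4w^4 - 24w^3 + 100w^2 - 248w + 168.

w^3 - 5w^2 + 20w - 42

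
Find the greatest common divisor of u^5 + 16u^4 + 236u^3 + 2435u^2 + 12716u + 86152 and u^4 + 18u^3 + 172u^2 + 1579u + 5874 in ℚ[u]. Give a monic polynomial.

Apply the Euclidean algorithm:
  u^5 + 16u^4 + 236u^3 + 2435u^2 + 12716u + 86152 = (u - 2)(u^4 + 18u^3 + 172u^2 + 1579u + 5874) + (100u^3 + 1200u^2 + 10000u + 97900)
  u^4 + 18u^3 + 172u^2 + 1579u + 5874 = ((1/100)u + 3/50)(100u^3 + 1200u^2 + 10000u + 97900) + (0)
Last nonzero remainder: 100u^3 + 1200u^2 + 10000u + 97900. Dividing through by 100 gives the monic gcd u^3 + 12u^2 + 100u + 979.

u^3 + 12u^2 + 100u + 979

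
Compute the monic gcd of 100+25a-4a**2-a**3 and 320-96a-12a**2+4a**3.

5+a

Apply the Euclidean algorithm:
  -a**3-4a**2+25a+100 = (-1/4)(4a**3-12a**2-96a+320) + (-7a**2+a+180)
  4a**3-12a**2-96a+320 = (-(4/7)a+80/49)(-7a**2+a+180) + ((256/49)a+1280/49)
  -7a**2+a+180 = (-(343/256)a+441/64)((256/49)a+1280/49) + (0)
Last nonzero remainder: (256/49)a+1280/49. Dividing through by 256/49 gives the monic gcd a+5.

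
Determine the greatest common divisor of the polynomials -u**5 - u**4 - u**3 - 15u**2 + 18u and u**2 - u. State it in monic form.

u**2 - u

Euclidean algorithm in ℚ[u]:
  -u**5 - u**4 - u**3 - 15u**2 + 18u = (-u**3 - 2u**2 - 3u - 18)(u**2 - u) + (0)
The last nonzero remainder u**2 - u is already monic.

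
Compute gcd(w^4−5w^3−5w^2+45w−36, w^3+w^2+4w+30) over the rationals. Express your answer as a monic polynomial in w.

w+3

By polynomial division,
  w^4−5w^3−5w^2+45w−36 = (w−6)(w^3+w^2+4w+30) + (−3w^2+39w+144)
  w^3+w^2+4w+30 = (−(1/3)w−14/3)(−3w^2+39w+144) + (234w+702)
  −3w^2+39w+144 = (−(1/78)w+8/39)(234w+702) + (0)
Last nonzero remainder: 234w+702. Dividing through by 234 gives the monic gcd w+3.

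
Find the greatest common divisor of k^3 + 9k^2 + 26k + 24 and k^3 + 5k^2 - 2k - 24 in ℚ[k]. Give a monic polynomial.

k^2 + 7k + 12

By polynomial division,
  k^3 + 9k^2 + 26k + 24 = (k^3 + 5k^2 - 2k - 24) + (4k^2 + 28k + 48)
  k^3 + 5k^2 - 2k - 24 = ((1/4)k - 1/2)(4k^2 + 28k + 48) + (0)
Last nonzero remainder: 4k^2 + 28k + 48. Dividing through by 4 gives the monic gcd k^2 + 7k + 12.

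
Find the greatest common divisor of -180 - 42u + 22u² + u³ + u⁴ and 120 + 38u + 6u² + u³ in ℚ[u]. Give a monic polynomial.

30 + 2u + u²

Apply the Euclidean algorithm:
  u⁴ + u³ + 22u² - 42u - 180 = (u - 5)(u³ + 6u² + 38u + 120) + (14u² + 28u + 420)
  u³ + 6u² + 38u + 120 = ((1/14)u + 2/7)(14u² + 28u + 420) + (0)
Last nonzero remainder: 14u² + 28u + 420. Dividing through by 14 gives the monic gcd u² + 2u + 30.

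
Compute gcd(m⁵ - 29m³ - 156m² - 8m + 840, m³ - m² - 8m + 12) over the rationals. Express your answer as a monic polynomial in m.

m² + m - 6

Apply the Euclidean algorithm:
  m⁵ - 29m³ - 156m² - 8m + 840 = (m² + m - 20)(m³ - m² - 8m + 12) + (-180m² - 180m + 1080)
  m³ - m² - 8m + 12 = (-(1/180)m + 1/90)(-180m² - 180m + 1080) + (0)
Last nonzero remainder: -180m² - 180m + 1080. Dividing through by -180 gives the monic gcd m² + m - 6.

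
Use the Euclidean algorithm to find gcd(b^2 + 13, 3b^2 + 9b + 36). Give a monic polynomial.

1

Repeated division with remainder:
  b^2 + 13 = (1/3)(3b^2 + 9b + 36) + (-3b + 1)
  3b^2 + 9b + 36 = (-b - 10/3)(-3b + 1) + (118/3)
  -3b + 1 = (-(9/118)b + 3/118)(118/3) + (0)
The last nonzero remainder is the constant 118/3, so the polynomials are coprime and gcd = 1.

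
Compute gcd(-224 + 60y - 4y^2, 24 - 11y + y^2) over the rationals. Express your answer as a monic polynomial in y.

-8 + y

Repeated division with remainder:
  -4y^2 + 60y - 224 = (-4)(y^2 - 11y + 24) + (16y - 128)
  y^2 - 11y + 24 = ((1/16)y - 3/16)(16y - 128) + (0)
Last nonzero remainder: 16y - 128. Dividing through by 16 gives the monic gcd y - 8.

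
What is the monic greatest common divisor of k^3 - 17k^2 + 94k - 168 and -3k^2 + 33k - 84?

Repeated division with remainder:
  k^3 - 17k^2 + 94k - 168 = (-(1/3)k + 2)(-3k^2 + 33k - 84) + (0)
Last nonzero remainder: -3k^2 + 33k - 84. Dividing through by -3 gives the monic gcd k^2 - 11k + 28.

k^2 - 11k + 28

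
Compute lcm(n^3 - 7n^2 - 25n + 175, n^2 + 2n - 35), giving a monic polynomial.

Apply the Euclidean algorithm:
  n^3 - 7n^2 - 25n + 175 = (n - 9)(n^2 + 2n - 35) + (28n - 140)
  n^2 + 2n - 35 = ((1/28)n + 1/4)(28n - 140) + (0)
Last nonzero remainder: 28n - 140. Dividing through by 28 gives the monic gcd n - 5.
Then lcm(f, g) = f·g / gcd(f, g); expanding and making the result monic gives the answer.

n^4 - 74n^2 + 1225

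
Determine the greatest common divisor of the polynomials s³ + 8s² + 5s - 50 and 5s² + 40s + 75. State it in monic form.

s + 5

Euclidean algorithm in ℚ[s]:
  s³ + 8s² + 5s - 50 = ((1/5)s)(5s² + 40s + 75) + (-10s - 50)
  5s² + 40s + 75 = (-(1/2)s - 3/2)(-10s - 50) + (0)
Last nonzero remainder: -10s - 50. Dividing through by -10 gives the monic gcd s + 5.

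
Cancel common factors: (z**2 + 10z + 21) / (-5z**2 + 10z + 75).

(-z - 7)/(5z - 25)

By polynomial division,
  z**2 + 10z + 21 = (-1/5)(-5z**2 + 10z + 75) + (12z + 36)
  -5z**2 + 10z + 75 = (-(5/12)z + 25/12)(12z + 36) + (0)
Last nonzero remainder: 12z + 36. Dividing through by 12 gives the monic gcd z + 3.
Cancel z + 3 from numerator and denominator to get the reduced form.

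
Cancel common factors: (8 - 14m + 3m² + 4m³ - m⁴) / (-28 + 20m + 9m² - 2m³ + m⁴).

(-4 + 5m - m²)/(14 - 3m + m²)

By polynomial division,
  -m⁴ + 4m³ + 3m² - 14m + 8 = (-1)(m⁴ - 2m³ + 9m² + 20m - 28) + (2m³ + 12m² + 6m - 20)
  m⁴ - 2m³ + 9m² + 20m - 28 = ((1/2)m - 4)(2m³ + 12m² + 6m - 20) + (54m² + 54m - 108)
  2m³ + 12m² + 6m - 20 = ((1/27)m + 5/27)(54m² + 54m - 108) + (0)
Last nonzero remainder: 54m² + 54m - 108. Dividing through by 54 gives the monic gcd m² + m - 2.
Cancel m² + m - 2 from numerator and denominator to get the reduced form.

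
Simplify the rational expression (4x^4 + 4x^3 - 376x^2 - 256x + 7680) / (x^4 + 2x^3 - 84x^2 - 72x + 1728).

Euclidean algorithm in ℚ[x]:
  4x^4 + 4x^3 - 376x^2 - 256x + 7680 = (4)(x^4 + 2x^3 - 84x^2 - 72x + 1728) + (-4x^3 - 40x^2 + 32x + 768)
  x^4 + 2x^3 - 84x^2 - 72x + 1728 = (-(1/4)x + 2)(-4x^3 - 40x^2 + 32x + 768) + (4x^2 + 56x + 192)
  -4x^3 - 40x^2 + 32x + 768 = (-x + 4)(4x^2 + 56x + 192) + (0)
Last nonzero remainder: 4x^2 + 56x + 192. Dividing through by 4 gives the monic gcd x^2 + 14x + 48.
Cancel x^2 + 14x + 48 from numerator and denominator to get the reduced form.

(4x^2 - 52x + 160)/(x^2 - 12x + 36)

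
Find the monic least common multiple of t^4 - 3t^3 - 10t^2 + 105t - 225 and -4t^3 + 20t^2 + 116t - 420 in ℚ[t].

Apply the Euclidean algorithm:
  t^4 - 3t^3 - 10t^2 + 105t - 225 = (-(1/4)t - 1/2)(-4t^3 + 20t^2 + 116t - 420) + (29t^2 + 58t - 435)
  -4t^3 + 20t^2 + 116t - 420 = (-(4/29)t + 28/29)(29t^2 + 58t - 435) + (0)
Last nonzero remainder: 29t^2 + 58t - 435. Dividing through by 29 gives the monic gcd t^2 + 2t - 15.
Then lcm(f, g) = f·g / gcd(f, g); expanding and making the result monic gives the answer.

t^5 - 10t^4 + 11t^3 + 175t^2 - 960t + 1575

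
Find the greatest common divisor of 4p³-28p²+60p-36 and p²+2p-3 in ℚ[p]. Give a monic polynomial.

Euclidean algorithm in ℚ[p]:
  4p³-28p²+60p-36 = (4p-36)(p²+2p-3) + (144p-144)
  p²+2p-3 = ((1/144)p+1/48)(144p-144) + (0)
Last nonzero remainder: 144p-144. Dividing through by 144 gives the monic gcd p-1.

p-1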